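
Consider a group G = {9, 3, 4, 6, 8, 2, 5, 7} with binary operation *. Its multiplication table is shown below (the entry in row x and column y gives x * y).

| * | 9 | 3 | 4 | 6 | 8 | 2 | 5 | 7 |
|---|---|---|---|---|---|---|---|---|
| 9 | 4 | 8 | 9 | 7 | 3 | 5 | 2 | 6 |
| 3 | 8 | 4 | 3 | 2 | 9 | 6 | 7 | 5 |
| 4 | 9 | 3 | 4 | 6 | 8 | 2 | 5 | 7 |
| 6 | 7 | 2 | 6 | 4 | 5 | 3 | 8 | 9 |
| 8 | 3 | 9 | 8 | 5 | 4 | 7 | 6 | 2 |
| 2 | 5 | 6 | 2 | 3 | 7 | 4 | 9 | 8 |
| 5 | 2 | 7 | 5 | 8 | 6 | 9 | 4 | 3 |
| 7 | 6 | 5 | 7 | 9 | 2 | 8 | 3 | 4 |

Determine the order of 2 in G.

2

The identity element is 4 (its row matches the header).
2^1 = 2
2^2 = 2 * 2 = 4
The first power of 2 equal to the identity is 2^2, so ord(2) = 2.
(Structurally, G here is isomorphic to the elementary abelian group (Z_2)^3.)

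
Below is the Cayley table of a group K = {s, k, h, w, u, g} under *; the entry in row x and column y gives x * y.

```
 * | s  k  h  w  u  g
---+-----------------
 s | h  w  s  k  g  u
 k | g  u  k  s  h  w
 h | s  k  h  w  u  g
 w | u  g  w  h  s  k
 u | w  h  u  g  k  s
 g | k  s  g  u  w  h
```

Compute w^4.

w^1 = w
w^2 = w * w = h
w^3 = h * w = w
w^4 = w * w = h

h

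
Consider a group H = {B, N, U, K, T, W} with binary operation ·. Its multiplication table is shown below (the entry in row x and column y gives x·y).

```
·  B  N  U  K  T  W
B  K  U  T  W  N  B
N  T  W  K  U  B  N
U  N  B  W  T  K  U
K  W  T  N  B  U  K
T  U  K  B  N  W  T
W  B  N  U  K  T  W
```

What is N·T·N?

N·T = B
B·N = U

U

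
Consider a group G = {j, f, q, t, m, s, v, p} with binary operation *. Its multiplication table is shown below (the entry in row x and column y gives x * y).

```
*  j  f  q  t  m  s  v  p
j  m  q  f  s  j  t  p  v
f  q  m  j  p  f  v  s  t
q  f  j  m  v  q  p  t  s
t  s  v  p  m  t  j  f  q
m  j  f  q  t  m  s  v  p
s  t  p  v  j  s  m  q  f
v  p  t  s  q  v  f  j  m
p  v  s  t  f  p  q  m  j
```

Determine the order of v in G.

4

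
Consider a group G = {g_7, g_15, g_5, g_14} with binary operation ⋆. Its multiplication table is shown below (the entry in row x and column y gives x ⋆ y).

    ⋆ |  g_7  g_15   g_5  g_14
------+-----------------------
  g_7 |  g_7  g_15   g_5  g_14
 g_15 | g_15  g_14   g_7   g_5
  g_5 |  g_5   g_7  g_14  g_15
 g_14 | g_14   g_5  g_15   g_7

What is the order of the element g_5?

4

The identity element is g_7 (its row matches the header).
g_5^1 = g_5
g_5^2 = g_5 ⋆ g_5 = g_14
g_5^3 = g_14 ⋆ g_5 = g_15
g_5^4 = g_15 ⋆ g_5 = g_7
The first power of g_5 equal to the identity is g_5^4, so ord(g_5) = 4.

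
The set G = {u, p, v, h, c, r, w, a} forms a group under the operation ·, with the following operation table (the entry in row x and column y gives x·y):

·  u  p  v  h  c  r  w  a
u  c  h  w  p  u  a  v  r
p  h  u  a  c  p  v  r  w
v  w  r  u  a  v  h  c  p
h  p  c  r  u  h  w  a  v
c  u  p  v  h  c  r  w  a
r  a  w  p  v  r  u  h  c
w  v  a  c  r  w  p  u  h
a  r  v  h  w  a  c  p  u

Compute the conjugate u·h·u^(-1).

h

The identity is c. In row u, the entry c sits in column u, so u^(-1) = u.
u·h = p
p·u = h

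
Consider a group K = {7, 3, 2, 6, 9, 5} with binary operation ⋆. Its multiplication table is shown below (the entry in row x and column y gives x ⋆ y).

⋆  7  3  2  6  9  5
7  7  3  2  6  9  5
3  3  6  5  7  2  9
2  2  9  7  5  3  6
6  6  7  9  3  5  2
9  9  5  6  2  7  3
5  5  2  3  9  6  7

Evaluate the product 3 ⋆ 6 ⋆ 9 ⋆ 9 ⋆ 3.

3

3 ⋆ 6 = 7
7 ⋆ 9 = 9
9 ⋆ 9 = 7
7 ⋆ 3 = 3
(Structurally, K here is isomorphic to the symmetric group S_3.)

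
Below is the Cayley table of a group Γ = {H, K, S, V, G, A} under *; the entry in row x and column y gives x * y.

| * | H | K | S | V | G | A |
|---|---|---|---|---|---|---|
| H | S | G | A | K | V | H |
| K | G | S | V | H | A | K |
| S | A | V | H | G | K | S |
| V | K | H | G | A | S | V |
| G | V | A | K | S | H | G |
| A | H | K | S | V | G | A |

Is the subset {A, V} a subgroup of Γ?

Yes

{A, V} contains the identity A.
Checking products: every product of two elements of {A, V} (read from the table) lies in {A, V}, so the set is closed.
In a finite group, a nonempty closed subset is a subgroup. So {A, V} ≤ Γ.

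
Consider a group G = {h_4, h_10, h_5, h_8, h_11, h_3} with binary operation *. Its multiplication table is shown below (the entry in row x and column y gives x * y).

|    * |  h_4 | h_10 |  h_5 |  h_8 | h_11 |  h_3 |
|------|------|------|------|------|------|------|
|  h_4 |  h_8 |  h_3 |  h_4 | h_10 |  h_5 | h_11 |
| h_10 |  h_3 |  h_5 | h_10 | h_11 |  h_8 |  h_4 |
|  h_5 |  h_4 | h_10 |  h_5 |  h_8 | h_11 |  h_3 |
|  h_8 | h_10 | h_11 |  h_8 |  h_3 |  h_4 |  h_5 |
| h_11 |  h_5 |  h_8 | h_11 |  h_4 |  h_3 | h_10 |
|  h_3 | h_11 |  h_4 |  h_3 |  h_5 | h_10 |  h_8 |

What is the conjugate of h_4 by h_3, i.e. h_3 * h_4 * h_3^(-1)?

The identity is h_5. In row h_3, the entry h_5 sits in column h_8, so h_3^(-1) = h_8.
h_3 * h_4 = h_11
h_11 * h_8 = h_4
(Structurally, G here is isomorphic to the cyclic group Z_6.)

h_4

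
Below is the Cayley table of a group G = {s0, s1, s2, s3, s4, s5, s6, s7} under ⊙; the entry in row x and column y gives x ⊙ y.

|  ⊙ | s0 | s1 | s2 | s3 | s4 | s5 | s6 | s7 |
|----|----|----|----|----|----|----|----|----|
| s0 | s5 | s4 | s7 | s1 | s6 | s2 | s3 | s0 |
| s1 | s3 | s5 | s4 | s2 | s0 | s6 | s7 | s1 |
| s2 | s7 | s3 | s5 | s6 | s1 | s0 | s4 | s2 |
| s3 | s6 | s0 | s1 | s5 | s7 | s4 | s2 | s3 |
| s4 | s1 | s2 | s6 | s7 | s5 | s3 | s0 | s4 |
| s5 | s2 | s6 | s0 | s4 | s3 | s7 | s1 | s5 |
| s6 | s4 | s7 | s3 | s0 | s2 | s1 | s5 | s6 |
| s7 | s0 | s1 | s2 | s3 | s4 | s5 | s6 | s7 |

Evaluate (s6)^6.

s5

s6^1 = s6
s6^2 = s6 ⊙ s6 = s5
s6^3 = s5 ⊙ s6 = s1
s6^4 = s1 ⊙ s6 = s7
s6^5 = s7 ⊙ s6 = s6
s6^6 = s6 ⊙ s6 = s5
(Structurally, G here is isomorphic to the quaternion group Q_8.)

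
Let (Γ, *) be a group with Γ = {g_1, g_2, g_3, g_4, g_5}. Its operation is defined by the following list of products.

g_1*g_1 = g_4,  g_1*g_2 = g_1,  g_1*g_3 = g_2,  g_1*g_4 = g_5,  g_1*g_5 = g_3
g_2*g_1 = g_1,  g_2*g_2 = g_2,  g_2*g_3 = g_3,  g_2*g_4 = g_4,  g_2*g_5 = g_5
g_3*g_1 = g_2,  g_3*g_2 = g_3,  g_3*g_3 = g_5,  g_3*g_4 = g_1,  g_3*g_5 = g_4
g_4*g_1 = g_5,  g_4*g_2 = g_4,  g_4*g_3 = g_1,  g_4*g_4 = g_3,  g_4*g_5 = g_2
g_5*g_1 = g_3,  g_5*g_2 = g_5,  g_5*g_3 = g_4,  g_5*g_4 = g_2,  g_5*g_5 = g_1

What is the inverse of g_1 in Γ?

First locate the identity: row g_2 matches the header, so g_2 is the identity.
Scan row g_1 for g_2: g_1 * g_3 = g_2. Hence g_1^(-1) = g_3.
(Structurally, Γ here is isomorphic to the cyclic group Z_5.)

g_3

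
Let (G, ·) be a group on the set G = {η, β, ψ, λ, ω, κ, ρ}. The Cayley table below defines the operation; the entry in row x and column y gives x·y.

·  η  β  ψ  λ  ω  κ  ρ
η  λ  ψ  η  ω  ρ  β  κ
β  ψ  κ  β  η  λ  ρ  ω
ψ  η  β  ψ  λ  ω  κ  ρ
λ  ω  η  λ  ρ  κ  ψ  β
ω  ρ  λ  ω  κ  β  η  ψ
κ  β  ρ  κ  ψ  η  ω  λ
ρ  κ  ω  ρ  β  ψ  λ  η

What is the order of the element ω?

7

The identity element is ψ (its row matches the header).
ω^1 = ω
ω^2 = ω·ω = β
ω^3 = β·ω = λ
ω^4 = λ·ω = κ
ω^5 = κ·ω = η
ω^6 = η·ω = ρ
ω^7 = ρ·ω = ψ
The first power of ω equal to the identity is ω^7, so ord(ω) = 7.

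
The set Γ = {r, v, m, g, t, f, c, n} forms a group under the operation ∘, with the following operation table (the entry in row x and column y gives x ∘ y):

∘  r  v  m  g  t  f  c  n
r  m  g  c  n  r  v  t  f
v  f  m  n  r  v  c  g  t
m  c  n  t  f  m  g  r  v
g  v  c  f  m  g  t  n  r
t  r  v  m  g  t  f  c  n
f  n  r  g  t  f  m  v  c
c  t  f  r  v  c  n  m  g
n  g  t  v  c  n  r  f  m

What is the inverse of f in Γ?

g

First locate the identity: row t matches the header, so t is the identity.
Scan row f for t: f ∘ g = t. Hence f^(-1) = g.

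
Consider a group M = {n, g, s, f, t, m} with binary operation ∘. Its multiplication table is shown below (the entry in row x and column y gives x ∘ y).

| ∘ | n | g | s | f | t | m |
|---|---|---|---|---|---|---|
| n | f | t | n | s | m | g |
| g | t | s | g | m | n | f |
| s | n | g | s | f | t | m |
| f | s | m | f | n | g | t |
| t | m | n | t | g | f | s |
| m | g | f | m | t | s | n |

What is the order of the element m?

The identity element is s (its row matches the header).
m^1 = m
m^2 = m ∘ m = n
m^3 = n ∘ m = g
m^4 = g ∘ m = f
m^5 = f ∘ m = t
m^6 = t ∘ m = s
The first power of m equal to the identity is m^6, so ord(m) = 6.
(Structurally, M here is isomorphic to the cyclic group Z_6.)

6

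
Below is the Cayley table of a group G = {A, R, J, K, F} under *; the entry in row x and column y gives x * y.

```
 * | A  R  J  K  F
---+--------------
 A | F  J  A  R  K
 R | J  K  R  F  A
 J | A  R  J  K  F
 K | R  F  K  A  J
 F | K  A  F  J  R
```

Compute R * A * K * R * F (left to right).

R * A = J
J * K = K
K * R = F
F * F = R

R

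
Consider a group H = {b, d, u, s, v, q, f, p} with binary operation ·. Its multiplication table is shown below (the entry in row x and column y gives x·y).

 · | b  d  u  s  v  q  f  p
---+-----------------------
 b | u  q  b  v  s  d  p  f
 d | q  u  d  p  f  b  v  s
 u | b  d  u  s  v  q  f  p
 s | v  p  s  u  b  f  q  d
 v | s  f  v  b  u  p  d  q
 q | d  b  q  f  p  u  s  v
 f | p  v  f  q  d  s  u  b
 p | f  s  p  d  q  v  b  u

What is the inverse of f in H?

f

First locate the identity: row u matches the header, so u is the identity.
Scan row f for u: f·f = u. Hence f^(-1) = f.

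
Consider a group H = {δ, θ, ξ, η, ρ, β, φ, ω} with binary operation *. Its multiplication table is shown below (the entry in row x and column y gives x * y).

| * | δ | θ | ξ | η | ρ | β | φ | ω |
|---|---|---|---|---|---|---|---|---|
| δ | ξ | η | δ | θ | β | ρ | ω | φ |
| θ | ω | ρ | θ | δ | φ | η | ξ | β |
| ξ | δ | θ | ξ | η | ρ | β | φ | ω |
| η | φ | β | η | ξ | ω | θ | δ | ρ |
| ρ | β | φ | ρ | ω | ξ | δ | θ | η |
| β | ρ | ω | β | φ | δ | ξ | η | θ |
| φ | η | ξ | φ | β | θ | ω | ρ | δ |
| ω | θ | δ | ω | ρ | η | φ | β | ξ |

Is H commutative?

No

θ * δ = ω but δ * θ = η.
Since θ and δ do not commute, H is not abelian.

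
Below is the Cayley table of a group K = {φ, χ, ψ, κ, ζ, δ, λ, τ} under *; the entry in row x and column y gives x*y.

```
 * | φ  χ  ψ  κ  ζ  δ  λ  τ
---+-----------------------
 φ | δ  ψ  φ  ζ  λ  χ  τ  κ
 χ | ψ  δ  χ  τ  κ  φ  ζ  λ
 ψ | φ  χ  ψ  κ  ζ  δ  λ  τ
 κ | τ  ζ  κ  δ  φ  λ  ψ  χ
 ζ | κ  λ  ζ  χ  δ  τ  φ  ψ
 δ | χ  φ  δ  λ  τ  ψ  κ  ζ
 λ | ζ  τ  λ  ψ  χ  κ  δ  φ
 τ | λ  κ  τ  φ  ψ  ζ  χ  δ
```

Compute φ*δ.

χ

Read row φ, column δ: φ*δ = χ.
(Structurally, K here is isomorphic to the quaternion group Q_8.)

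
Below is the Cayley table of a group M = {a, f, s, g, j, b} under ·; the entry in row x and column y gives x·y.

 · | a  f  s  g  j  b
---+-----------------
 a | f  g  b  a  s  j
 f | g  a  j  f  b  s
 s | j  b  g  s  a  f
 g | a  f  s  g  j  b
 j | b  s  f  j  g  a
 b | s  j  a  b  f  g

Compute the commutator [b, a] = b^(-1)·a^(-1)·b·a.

f

Identity is g; from the table b^(-1) = b and a^(-1) = f.
b·f = j
j·b = a
a·a = f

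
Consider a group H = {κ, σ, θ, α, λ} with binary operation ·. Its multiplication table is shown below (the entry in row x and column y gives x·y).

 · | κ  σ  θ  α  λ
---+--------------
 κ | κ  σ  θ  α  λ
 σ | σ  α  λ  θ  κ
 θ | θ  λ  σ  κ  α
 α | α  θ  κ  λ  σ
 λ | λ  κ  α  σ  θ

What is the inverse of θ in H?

α

First locate the identity: row κ matches the header, so κ is the identity.
Scan row θ for κ: θ·α = κ. Hence θ^(-1) = α.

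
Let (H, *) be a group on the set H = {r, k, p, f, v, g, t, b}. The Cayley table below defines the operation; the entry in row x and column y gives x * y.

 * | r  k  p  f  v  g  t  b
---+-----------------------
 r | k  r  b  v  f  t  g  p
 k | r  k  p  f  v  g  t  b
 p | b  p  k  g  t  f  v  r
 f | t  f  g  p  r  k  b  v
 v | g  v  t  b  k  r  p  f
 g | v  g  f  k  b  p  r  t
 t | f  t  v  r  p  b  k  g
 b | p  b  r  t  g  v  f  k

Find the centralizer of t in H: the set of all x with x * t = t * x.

{k, p, t, v}

Compare row t with column t entry by entry.
v * t = p = t * v, so v commutes with t.
f * t = b but t * f = r, so f does not.
Collecting the elements that commute with t: C(t) = {k, p, t, v}.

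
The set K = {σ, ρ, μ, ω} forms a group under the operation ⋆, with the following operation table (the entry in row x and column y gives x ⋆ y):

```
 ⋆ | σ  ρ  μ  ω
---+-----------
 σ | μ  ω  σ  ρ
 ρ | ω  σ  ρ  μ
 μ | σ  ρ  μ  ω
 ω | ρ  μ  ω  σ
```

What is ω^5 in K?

ω^1 = ω
ω^2 = ω ⋆ ω = σ
ω^3 = σ ⋆ ω = ρ
ω^4 = ρ ⋆ ω = μ
ω^5 = μ ⋆ ω = ω

ω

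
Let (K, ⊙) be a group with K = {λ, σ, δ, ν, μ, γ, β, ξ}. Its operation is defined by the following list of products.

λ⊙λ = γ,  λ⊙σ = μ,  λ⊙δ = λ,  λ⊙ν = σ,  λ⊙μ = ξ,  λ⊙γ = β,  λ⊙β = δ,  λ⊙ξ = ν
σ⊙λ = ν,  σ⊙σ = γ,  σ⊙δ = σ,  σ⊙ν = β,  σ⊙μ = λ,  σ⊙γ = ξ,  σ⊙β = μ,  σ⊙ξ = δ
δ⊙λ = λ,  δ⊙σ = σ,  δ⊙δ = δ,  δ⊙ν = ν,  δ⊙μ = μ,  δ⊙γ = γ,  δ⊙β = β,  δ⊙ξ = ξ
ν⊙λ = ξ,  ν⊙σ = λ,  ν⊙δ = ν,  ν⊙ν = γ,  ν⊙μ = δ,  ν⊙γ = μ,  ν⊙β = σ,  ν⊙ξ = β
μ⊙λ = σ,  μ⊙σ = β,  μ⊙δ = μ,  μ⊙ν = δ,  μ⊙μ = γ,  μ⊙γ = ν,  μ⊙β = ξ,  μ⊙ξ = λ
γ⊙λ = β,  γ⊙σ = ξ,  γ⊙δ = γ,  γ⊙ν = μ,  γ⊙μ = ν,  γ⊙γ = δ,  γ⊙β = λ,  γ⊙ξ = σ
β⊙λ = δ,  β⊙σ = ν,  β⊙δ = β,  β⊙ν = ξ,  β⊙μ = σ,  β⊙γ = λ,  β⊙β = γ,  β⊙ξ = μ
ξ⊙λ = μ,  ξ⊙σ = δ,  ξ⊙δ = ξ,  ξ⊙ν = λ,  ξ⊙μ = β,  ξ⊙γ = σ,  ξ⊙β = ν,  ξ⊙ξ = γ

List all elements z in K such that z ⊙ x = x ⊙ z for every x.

An element z is central iff its row equals its column in the table.
For σ: σ ⊙ λ = ν ≠ μ = λ ⊙ σ, so σ ∉ Z.
Checking each element this way leaves Z(K) = {γ, δ}.

{γ, δ}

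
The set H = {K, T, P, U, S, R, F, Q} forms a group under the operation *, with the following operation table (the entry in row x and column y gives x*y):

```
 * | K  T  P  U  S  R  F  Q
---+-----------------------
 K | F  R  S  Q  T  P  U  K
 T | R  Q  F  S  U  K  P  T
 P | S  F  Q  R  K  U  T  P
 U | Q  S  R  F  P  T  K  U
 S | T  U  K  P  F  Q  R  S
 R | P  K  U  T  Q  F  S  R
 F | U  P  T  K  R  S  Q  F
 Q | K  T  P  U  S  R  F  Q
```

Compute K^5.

K

K^1 = K
K^2 = K*K = F
K^3 = F*K = U
K^4 = U*K = Q
K^5 = Q*K = K
(Structurally, H here is isomorphic to Z_2 x Z_4.)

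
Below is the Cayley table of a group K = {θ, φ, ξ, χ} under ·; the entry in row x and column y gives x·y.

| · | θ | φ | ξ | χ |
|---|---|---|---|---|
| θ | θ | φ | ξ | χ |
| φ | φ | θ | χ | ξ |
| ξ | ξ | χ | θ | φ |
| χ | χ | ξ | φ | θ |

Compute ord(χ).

2

The identity element is θ (its row matches the header).
χ^1 = χ
χ^2 = χ·χ = θ
The first power of χ equal to the identity is χ^2, so ord(χ) = 2.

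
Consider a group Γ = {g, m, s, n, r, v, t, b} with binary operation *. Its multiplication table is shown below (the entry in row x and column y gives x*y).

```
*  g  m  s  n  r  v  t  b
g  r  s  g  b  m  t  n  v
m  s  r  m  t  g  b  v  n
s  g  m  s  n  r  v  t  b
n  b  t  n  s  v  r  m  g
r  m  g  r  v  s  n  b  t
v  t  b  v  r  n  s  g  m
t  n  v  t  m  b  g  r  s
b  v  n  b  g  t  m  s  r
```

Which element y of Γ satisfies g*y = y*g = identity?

m

First locate the identity: row s matches the header, so s is the identity.
Scan row g for s: g*m = s. Hence g^(-1) = m.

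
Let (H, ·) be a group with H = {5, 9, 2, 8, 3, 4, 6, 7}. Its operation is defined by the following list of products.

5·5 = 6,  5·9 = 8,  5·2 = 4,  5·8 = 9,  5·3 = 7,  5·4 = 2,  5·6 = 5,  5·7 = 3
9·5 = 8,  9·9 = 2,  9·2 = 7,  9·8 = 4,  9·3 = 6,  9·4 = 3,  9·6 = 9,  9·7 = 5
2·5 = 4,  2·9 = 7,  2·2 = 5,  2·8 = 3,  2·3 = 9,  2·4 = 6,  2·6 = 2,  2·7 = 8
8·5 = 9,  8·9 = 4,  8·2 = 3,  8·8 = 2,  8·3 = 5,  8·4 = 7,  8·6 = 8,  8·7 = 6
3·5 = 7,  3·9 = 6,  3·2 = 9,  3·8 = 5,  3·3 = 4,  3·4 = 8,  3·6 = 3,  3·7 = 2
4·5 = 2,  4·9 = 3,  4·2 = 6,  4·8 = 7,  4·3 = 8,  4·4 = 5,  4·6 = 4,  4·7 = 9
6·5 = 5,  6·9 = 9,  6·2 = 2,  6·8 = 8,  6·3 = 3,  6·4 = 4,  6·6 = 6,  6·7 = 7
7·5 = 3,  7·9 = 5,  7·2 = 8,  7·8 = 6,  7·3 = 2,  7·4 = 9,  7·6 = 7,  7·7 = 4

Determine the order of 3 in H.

8

The identity element is 6 (its row matches the header).
3^1 = 3
3^2 = 3·3 = 4
3^3 = 4·3 = 8
3^4 = 8·3 = 5
3^5 = 5·3 = 7
3^6 = 7·3 = 2
3^7 = 2·3 = 9
3^8 = 9·3 = 6
The first power of 3 equal to the identity is 3^8, so ord(3) = 8.
(Structurally, H here is isomorphic to the cyclic group Z_8.)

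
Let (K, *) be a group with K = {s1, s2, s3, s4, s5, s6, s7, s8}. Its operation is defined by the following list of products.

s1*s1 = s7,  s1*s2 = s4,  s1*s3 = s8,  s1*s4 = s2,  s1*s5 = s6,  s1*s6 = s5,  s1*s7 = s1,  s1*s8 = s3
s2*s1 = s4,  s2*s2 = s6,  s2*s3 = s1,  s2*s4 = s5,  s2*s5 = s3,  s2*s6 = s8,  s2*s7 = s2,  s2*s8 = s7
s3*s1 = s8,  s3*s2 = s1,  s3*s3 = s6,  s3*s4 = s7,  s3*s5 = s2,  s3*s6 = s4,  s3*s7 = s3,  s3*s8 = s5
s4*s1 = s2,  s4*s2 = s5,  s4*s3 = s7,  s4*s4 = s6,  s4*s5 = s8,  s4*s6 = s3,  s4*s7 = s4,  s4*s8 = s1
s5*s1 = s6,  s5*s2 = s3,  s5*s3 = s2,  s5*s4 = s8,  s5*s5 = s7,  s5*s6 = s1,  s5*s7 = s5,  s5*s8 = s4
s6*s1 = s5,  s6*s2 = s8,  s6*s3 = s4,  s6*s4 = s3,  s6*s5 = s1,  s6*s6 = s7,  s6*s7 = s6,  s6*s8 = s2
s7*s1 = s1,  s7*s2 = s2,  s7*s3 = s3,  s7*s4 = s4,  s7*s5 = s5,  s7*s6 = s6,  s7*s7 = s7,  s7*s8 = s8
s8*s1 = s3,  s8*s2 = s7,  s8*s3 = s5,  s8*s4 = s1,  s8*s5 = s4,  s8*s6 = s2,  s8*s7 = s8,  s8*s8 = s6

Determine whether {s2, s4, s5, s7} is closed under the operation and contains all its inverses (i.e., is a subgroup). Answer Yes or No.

No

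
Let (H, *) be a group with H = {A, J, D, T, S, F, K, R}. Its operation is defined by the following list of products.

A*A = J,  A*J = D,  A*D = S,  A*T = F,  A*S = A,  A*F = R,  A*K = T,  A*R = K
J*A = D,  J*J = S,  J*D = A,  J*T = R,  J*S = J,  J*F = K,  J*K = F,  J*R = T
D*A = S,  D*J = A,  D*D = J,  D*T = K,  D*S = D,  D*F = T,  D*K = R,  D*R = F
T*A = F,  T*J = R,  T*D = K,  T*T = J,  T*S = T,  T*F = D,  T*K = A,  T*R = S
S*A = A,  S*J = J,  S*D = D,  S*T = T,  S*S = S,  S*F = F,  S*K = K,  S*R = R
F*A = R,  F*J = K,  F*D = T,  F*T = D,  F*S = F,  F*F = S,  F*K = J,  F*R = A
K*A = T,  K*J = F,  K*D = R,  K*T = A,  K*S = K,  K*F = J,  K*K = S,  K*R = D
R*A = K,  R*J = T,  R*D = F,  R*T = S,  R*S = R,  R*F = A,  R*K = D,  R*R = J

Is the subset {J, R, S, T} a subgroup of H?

{J, R, S, T} contains the identity S.
Checking products: every product of two elements of {J, R, S, T} (read from the table) lies in {J, R, S, T}, so the set is closed.
In a finite group, a nonempty closed subset is a subgroup. So {J, R, S, T} ≤ H.
(Structurally, H here is isomorphic to Z_2 x Z_4.)

Yes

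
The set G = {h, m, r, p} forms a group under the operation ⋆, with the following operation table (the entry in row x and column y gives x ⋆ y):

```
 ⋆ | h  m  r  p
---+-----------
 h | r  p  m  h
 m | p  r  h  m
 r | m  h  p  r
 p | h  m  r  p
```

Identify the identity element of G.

The identity e satisfies e ⋆ x = x for all x, so its row in the table reproduces the column headers.
Row p reads: h, m, r, p — exactly the header order. So p is the identity.

p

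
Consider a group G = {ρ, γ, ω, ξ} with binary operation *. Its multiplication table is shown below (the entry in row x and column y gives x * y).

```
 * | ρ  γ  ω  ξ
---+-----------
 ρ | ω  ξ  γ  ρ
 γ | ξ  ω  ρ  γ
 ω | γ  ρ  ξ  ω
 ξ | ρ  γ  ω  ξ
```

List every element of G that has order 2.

{ω}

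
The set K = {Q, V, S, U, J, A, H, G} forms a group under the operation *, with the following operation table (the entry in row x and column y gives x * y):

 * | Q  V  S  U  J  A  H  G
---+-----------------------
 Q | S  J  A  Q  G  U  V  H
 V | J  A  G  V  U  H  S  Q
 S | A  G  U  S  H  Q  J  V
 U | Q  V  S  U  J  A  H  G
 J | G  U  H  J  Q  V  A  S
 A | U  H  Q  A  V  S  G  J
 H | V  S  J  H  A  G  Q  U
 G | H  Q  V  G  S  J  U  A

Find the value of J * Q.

G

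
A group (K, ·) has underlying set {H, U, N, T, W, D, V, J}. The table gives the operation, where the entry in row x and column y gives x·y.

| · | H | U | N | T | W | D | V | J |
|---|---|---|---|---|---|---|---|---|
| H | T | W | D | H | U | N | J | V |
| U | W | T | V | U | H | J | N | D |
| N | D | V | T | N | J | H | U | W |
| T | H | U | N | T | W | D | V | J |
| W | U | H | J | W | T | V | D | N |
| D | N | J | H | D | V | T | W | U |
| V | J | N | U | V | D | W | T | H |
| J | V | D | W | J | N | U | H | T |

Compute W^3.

W^1 = W
W^2 = W·W = T
W^3 = T·W = W

W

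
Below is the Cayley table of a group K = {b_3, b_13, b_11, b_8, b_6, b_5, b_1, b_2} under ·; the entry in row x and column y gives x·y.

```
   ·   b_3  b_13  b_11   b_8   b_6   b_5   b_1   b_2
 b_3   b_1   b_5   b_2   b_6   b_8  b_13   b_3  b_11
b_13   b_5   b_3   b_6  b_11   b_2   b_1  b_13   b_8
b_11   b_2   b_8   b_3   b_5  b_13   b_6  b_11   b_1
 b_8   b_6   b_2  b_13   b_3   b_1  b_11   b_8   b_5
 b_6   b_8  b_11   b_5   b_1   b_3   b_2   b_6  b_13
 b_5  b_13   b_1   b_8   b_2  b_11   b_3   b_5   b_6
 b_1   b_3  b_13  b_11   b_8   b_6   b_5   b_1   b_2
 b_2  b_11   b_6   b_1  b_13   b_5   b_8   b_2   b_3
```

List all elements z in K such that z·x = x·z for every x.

An element z is central iff its row equals its column in the table.
For b_11: b_11·b_6 = b_13 ≠ b_5 = b_6·b_11, so b_11 ∉ Z.
Checking each element this way leaves Z(K) = {b_1, b_3}.
(Structurally, K here is isomorphic to the quaternion group Q_8.)

{b_1, b_3}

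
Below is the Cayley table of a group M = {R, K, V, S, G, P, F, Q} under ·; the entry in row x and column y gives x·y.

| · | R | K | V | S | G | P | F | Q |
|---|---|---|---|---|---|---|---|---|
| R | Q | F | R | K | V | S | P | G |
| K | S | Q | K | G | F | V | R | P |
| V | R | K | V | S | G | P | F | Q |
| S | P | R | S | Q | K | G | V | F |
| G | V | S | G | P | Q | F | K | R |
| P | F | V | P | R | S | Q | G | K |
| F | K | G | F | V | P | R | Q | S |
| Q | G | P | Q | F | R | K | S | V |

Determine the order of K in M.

The identity element is V (its row matches the header).
K^1 = K
K^2 = K·K = Q
K^3 = Q·K = P
K^4 = P·K = V
The first power of K equal to the identity is K^4, so ord(K) = 4.

4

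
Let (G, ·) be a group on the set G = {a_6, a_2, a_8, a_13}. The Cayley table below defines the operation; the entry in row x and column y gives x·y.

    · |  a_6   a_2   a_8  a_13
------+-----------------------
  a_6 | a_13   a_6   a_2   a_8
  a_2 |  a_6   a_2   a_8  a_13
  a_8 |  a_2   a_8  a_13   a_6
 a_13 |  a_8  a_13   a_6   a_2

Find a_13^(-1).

First locate the identity: row a_2 matches the header, so a_2 is the identity.
Scan row a_13 for a_2: a_13·a_13 = a_2. Hence a_13^(-1) = a_13.

a_13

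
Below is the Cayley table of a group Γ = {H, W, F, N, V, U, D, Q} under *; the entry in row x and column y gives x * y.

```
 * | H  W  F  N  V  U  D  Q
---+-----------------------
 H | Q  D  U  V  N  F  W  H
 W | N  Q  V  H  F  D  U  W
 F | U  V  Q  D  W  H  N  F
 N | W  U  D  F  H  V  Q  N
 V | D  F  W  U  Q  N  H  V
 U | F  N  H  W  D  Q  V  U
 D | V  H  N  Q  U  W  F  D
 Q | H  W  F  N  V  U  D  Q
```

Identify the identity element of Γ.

The identity e satisfies e * x = x for all x, so its row in the table reproduces the column headers.
Row Q reads: H, W, F, N, V, U, D, Q — exactly the header order. So Q is the identity.
(Structurally, Γ here is isomorphic to the dihedral group D_4.)

Q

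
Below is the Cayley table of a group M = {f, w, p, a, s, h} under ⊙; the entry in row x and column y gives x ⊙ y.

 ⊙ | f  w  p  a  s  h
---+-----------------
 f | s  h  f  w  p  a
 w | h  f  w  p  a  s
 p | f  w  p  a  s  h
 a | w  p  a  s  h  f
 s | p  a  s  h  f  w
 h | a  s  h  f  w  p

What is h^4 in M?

p

h^1 = h
h^2 = h ⊙ h = p
h^3 = p ⊙ h = h
h^4 = h ⊙ h = p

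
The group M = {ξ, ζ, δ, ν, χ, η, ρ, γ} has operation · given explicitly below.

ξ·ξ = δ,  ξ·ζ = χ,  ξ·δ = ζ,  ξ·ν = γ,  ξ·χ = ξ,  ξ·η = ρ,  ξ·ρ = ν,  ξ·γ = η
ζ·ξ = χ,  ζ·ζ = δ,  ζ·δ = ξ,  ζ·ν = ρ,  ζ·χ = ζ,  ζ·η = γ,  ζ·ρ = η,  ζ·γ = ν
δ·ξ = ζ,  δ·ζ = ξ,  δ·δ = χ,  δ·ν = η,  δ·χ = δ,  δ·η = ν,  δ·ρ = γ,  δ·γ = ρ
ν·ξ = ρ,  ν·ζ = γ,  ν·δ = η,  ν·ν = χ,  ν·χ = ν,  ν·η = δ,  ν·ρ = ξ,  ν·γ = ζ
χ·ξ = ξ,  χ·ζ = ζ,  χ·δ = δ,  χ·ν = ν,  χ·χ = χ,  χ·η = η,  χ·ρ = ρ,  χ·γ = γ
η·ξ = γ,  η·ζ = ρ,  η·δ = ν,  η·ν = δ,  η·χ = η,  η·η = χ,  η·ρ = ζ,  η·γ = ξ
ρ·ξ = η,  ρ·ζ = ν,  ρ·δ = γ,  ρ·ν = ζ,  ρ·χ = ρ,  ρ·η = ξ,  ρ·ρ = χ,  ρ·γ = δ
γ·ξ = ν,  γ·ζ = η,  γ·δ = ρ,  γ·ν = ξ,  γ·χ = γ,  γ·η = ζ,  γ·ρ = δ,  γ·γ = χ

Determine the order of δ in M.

The identity element is χ (its row matches the header).
δ^1 = δ
δ^2 = δ·δ = χ
The first power of δ equal to the identity is δ^2, so ord(δ) = 2.

2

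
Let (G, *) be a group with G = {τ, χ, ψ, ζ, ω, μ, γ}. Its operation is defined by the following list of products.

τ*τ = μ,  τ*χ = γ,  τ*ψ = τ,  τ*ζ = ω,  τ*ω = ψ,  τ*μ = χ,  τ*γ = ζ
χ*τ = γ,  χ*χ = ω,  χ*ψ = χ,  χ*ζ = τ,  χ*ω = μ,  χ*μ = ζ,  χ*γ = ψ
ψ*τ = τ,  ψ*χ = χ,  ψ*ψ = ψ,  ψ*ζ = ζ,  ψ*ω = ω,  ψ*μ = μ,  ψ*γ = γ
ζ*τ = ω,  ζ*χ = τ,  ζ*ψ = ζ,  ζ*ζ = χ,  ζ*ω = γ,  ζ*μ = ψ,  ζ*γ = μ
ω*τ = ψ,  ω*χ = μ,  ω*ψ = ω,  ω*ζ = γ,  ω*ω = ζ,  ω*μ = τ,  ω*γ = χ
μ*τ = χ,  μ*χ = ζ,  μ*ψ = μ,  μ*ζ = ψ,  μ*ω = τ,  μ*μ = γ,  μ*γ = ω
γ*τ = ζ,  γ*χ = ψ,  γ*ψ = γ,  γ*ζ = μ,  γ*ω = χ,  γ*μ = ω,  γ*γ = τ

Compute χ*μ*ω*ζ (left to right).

χ*μ = ζ
ζ*ω = γ
γ*ζ = μ

μ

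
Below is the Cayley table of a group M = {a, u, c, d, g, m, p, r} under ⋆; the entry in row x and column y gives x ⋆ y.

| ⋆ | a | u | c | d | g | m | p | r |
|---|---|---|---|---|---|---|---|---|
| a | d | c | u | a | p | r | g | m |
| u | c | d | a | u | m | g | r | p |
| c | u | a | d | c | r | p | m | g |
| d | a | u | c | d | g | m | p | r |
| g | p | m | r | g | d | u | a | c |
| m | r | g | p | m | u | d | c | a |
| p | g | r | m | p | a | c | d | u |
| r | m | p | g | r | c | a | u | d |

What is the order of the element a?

2

The identity element is d (its row matches the header).
a^1 = a
a^2 = a ⋆ a = d
The first power of a equal to the identity is a^2, so ord(a) = 2.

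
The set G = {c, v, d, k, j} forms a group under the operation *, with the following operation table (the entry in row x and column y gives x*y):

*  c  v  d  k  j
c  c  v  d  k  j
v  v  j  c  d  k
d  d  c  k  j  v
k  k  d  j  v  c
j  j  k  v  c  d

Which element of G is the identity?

c

The identity e satisfies e*x = x for all x, so its row in the table reproduces the column headers.
Row c reads: c, v, d, k, j — exactly the header order. So c is the identity.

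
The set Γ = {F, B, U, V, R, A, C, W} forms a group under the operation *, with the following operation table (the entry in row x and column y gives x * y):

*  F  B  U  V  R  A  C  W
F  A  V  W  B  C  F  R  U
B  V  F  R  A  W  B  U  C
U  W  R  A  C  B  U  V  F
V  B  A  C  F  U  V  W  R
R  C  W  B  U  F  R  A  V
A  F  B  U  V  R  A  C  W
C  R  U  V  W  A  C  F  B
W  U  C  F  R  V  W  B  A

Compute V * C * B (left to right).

C

V * C = W
W * B = C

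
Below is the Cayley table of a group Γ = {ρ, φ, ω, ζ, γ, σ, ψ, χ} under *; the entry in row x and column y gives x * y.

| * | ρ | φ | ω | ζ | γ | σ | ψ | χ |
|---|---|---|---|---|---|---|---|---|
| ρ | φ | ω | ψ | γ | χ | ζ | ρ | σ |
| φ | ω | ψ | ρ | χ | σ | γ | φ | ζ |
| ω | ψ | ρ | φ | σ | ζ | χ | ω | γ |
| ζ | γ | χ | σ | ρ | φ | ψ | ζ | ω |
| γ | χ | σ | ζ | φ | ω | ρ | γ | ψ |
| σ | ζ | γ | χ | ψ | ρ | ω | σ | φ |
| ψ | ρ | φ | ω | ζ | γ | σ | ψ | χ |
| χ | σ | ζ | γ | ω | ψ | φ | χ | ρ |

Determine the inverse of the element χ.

First locate the identity: row ψ matches the header, so ψ is the identity.
Scan row χ for ψ: χ * γ = ψ. Hence χ^(-1) = γ.
(Structurally, Γ here is isomorphic to the cyclic group Z_8.)

γ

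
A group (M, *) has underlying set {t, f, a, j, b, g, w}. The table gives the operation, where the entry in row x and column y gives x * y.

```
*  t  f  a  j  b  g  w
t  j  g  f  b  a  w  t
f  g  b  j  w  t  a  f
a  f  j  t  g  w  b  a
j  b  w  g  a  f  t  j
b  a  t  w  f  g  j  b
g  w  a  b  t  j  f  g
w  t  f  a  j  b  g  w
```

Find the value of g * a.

Read row g, column a: g * a = b.

b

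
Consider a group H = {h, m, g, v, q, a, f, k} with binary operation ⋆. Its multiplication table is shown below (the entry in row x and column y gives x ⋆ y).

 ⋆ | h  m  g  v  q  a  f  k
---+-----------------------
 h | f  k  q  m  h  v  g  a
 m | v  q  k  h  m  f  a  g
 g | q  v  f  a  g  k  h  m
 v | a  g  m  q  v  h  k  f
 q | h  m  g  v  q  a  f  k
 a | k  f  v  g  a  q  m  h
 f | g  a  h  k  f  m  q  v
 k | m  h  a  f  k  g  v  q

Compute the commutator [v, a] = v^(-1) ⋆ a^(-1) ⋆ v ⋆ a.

f

Identity is q; from the table v^(-1) = v and a^(-1) = a.
v ⋆ a = h
h ⋆ v = m
m ⋆ a = f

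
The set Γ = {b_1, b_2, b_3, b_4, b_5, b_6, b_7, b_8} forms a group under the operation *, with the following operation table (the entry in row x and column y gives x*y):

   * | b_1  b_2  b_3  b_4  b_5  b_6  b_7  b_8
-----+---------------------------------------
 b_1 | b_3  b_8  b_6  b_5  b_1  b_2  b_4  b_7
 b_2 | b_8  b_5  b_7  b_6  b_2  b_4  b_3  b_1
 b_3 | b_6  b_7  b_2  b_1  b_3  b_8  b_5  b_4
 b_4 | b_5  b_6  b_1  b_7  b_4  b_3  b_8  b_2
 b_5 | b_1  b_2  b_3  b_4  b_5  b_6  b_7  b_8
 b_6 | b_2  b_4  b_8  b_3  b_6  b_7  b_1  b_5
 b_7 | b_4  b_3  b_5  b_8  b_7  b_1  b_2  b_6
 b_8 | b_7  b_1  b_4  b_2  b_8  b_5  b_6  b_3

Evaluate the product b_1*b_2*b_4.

b_1*b_2 = b_8
b_8*b_4 = b_2

b_2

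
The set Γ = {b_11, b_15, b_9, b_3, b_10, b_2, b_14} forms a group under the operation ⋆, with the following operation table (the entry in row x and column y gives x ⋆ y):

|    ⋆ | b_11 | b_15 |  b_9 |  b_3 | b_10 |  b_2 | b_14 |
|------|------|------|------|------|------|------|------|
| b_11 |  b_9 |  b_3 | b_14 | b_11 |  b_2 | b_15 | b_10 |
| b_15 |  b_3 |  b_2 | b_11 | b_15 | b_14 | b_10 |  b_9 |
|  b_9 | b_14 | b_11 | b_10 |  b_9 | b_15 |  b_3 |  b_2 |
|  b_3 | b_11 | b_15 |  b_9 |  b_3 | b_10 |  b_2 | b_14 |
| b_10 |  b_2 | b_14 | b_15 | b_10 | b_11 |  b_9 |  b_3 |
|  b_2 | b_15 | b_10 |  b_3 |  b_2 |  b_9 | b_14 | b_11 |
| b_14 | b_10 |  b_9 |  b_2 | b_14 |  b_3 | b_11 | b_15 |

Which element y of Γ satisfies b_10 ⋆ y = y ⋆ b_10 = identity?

b_14

First locate the identity: row b_3 matches the header, so b_3 is the identity.
Scan row b_10 for b_3: b_10 ⋆ b_14 = b_3. Hence b_10^(-1) = b_14.
(Structurally, Γ here is isomorphic to the cyclic group Z_7.)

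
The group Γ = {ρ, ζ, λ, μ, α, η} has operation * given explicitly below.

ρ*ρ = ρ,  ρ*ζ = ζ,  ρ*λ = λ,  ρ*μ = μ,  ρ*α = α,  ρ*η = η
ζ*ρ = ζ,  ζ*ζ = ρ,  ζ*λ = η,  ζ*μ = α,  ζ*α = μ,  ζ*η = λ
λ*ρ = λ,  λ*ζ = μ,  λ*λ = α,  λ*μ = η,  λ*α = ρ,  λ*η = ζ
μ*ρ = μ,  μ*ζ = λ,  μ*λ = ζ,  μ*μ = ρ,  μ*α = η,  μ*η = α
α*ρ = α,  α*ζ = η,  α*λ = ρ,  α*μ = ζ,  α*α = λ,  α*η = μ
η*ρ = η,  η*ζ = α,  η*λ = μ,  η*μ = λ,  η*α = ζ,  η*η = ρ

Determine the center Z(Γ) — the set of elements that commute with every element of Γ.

An element z is central iff its row equals its column in the table.
For α: α * μ = ζ ≠ η = μ * α, so α ∉ Z.
Checking each element this way leaves Z(Γ) = {ρ}.

{ρ}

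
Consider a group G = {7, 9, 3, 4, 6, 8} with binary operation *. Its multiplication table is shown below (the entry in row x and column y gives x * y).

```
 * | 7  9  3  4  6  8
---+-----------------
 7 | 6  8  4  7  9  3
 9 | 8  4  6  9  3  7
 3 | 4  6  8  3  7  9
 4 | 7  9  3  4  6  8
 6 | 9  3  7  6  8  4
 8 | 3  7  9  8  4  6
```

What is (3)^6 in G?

4

3^1 = 3
3^2 = 3 * 3 = 8
3^3 = 8 * 3 = 9
3^4 = 9 * 3 = 6
3^5 = 6 * 3 = 7
3^6 = 7 * 3 = 4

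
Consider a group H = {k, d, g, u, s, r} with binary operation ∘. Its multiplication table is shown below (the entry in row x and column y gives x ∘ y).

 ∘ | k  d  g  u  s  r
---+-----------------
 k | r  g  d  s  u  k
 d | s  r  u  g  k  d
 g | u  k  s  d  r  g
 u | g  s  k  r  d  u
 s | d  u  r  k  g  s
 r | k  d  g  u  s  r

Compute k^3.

k

k^1 = k
k^2 = k ∘ k = r
k^3 = r ∘ k = k
(Structurally, H here is isomorphic to the symmetric group S_3.)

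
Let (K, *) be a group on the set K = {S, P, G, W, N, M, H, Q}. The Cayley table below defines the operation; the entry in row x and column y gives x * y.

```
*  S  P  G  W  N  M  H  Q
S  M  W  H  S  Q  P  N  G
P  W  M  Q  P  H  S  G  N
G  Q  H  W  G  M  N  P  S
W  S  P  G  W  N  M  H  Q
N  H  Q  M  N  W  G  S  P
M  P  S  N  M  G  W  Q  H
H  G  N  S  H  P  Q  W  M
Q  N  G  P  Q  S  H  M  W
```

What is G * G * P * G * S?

G * G = W
W * P = P
P * G = Q
Q * S = N
(Structurally, K here is isomorphic to the dihedral group D_4.)

N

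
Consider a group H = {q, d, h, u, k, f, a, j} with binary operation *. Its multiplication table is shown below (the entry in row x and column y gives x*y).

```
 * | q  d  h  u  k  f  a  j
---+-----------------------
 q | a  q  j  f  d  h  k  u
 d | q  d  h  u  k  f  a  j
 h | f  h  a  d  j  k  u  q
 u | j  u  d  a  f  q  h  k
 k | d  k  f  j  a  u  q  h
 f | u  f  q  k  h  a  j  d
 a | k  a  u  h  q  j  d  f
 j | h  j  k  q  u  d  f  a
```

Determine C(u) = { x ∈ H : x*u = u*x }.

{a, d, h, u}

Compare row u with column u entry by entry.
a*u = h = u*a, so a commutes with u.
j*u = q but u*j = k, so j does not.
Collecting the elements that commute with u: C(u) = {a, d, h, u}.
(Structurally, H here is isomorphic to the quaternion group Q_8.)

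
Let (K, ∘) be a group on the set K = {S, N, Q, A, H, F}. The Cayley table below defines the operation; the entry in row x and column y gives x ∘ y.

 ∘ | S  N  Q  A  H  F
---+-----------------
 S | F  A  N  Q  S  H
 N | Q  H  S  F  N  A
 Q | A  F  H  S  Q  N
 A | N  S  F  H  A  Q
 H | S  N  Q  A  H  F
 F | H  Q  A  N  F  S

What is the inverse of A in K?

A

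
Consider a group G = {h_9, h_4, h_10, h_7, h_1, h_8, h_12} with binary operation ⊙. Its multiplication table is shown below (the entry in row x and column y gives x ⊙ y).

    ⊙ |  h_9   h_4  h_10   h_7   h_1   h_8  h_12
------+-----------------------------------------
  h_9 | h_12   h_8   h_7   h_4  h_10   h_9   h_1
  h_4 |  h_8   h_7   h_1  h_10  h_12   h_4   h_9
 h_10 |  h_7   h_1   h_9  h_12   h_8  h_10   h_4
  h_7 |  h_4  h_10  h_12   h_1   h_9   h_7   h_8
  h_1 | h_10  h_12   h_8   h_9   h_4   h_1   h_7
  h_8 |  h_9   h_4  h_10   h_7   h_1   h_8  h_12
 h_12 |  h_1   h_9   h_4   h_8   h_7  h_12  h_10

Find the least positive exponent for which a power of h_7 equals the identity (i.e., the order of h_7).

The identity element is h_8 (its row matches the header).
h_7^1 = h_7
h_7^2 = h_7 ⊙ h_7 = h_1
h_7^3 = h_1 ⊙ h_7 = h_9
h_7^4 = h_9 ⊙ h_7 = h_4
h_7^5 = h_4 ⊙ h_7 = h_10
h_7^6 = h_10 ⊙ h_7 = h_12
h_7^7 = h_12 ⊙ h_7 = h_8
The first power of h_7 equal to the identity is h_7^7, so ord(h_7) = 7.

7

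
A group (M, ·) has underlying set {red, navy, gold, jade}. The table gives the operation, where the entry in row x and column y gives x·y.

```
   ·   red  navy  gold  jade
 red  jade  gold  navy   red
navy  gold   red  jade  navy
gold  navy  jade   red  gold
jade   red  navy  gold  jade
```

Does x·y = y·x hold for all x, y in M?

Check whether the table is symmetric across its main diagonal.
Every entry (row x, col y) equals the entry (row y, col x), so M is abelian.

Yes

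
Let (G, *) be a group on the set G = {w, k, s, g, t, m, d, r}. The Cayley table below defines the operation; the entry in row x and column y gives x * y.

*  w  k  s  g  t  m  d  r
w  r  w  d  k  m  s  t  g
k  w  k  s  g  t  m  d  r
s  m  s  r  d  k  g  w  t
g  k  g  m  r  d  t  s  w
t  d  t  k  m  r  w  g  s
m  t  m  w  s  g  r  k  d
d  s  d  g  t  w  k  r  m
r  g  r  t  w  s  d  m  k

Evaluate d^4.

k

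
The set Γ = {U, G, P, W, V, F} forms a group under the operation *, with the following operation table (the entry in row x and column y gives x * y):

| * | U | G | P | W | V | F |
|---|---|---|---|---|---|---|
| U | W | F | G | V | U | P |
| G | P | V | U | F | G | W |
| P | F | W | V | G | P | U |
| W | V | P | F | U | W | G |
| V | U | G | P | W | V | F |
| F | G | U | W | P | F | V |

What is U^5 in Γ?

U^1 = U
U^2 = U * U = W
U^3 = W * U = V
U^4 = V * U = U
U^5 = U * U = W
(Structurally, Γ here is isomorphic to the symmetric group S_3.)

W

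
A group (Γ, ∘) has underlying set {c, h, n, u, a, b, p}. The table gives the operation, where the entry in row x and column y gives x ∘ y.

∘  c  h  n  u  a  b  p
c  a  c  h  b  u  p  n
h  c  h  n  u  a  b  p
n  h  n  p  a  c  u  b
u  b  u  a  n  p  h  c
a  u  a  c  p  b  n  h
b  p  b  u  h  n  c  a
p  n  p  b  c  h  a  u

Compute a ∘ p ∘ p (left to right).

a ∘ p = h
h ∘ p = p

p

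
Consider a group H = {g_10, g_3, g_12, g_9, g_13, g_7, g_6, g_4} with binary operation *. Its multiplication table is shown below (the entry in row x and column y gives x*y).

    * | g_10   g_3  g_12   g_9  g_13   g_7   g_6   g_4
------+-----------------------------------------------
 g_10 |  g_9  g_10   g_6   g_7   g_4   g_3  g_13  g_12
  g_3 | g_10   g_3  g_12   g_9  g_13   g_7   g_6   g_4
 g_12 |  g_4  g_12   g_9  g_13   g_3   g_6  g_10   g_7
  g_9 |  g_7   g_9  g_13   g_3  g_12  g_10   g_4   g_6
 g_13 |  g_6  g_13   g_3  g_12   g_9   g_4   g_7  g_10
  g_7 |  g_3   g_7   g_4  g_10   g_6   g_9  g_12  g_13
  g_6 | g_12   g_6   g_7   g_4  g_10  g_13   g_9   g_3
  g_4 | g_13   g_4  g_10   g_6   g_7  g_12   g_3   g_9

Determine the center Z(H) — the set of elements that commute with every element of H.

An element z is central iff its row equals its column in the table.
For g_7: g_7*g_12 = g_4 ≠ g_6 = g_12*g_7, so g_7 ∉ Z.
Checking each element this way leaves Z(H) = {g_3, g_9}.
(Structurally, H here is isomorphic to the quaternion group Q_8.)

{g_3, g_9}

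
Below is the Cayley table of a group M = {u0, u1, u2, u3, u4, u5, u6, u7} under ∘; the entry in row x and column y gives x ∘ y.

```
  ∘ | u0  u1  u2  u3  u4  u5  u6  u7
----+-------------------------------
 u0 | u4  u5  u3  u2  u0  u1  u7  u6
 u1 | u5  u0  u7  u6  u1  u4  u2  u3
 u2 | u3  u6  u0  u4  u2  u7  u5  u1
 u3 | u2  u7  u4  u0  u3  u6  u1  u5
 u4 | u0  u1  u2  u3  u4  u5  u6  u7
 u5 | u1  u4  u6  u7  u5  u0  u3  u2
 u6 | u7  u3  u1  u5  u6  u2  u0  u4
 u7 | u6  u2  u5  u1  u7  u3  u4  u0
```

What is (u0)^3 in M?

u0

u0^1 = u0
u0^2 = u0 ∘ u0 = u4
u0^3 = u4 ∘ u0 = u0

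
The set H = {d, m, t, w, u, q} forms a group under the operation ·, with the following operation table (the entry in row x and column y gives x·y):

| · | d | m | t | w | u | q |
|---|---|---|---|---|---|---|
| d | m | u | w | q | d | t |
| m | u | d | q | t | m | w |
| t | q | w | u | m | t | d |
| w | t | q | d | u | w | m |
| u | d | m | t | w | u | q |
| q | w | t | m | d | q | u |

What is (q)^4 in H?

q^1 = q
q^2 = q·q = u
q^3 = u·q = q
q^4 = q·q = u
(Structurally, H here is isomorphic to the symmetric group S_3.)

u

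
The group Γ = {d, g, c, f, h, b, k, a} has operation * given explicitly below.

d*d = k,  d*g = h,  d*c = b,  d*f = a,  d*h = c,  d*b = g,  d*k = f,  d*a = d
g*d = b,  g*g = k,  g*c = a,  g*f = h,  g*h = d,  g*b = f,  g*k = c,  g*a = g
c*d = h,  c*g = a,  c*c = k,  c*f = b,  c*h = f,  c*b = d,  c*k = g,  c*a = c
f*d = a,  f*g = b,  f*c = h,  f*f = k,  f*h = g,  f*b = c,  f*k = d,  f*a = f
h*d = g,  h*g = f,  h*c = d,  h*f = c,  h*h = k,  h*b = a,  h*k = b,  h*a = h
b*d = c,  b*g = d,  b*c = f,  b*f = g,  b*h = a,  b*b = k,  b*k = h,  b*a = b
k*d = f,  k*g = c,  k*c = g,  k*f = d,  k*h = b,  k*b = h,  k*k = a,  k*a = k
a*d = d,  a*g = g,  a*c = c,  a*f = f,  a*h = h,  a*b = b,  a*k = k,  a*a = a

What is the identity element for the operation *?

The identity e satisfies e*x = x for all x, so its row in the table reproduces the column headers.
Row a reads: d, g, c, f, h, b, k, a — exactly the header order. So a is the identity.
(Structurally, Γ here is isomorphic to the quaternion group Q_8.)

a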